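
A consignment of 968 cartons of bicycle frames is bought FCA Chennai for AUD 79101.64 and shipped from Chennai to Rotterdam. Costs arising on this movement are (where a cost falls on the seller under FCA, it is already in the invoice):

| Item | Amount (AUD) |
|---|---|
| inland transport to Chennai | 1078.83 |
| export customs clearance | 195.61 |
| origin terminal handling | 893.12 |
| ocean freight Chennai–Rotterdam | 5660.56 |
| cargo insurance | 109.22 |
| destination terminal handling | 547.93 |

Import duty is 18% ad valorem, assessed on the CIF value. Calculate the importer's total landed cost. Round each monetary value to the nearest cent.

Total landed cost: AUD 101750.09

FCA: the seller delivers export-cleared goods to the carrier; the buyer bears costs from that point.
Already in the invoice (seller's account under FCA): inland to port, export clearance — exclude.
CIF value = FCA price + origin terminal + freight + insurance = 79101.64 + 893.12 + 5660.56 + 109.22 = 85764.54
Import duty = 85764.54 × 18% = 15437.62
Buyer bears: origin terminal 893.12 + freight 5660.56 + insurance 109.22 + destination terminal 547.93 + duty 15437.62 = 22648.45
Landed cost = invoice 79101.64 + 22648.45 = 101750.09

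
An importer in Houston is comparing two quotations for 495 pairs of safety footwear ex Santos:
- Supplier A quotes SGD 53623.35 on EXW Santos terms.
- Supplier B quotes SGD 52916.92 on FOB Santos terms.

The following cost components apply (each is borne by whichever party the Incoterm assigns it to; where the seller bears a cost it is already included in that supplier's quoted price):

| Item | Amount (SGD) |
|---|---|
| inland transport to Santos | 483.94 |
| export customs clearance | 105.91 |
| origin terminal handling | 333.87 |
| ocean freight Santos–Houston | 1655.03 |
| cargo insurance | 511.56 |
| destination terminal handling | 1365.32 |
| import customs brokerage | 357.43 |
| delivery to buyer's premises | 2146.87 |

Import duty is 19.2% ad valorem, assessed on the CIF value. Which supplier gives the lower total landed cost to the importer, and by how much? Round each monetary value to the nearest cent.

Supplier A (EXW):
CIF value = EXW price + inland to port + export clearance + origin terminal + freight + insurance = 53623.35 + 483.94 + 105.91 + 333.87 + 1655.03 + 511.56 = 56713.66
Import duty = 56713.66 × 19.2% = 10889.02
Buyer bears (A): 483.94 + 105.91 + 333.87 + 1655.03 + 511.56 + 1365.32 + 357.43 + 2146.87 = 6959.93
Landed cost (A) = invoice 53623.35 + 6959.93 + duty 10889.02 = 71472.30
Supplier B (FOB):
CIF value = FOB price + freight + insurance = 52916.92 + 1655.03 + 511.56 = 55083.51
Import duty = 55083.51 × 19.2% = 10576.03
Buyer bears (B): 1655.03 + 511.56 + 1365.32 + 357.43 + 2146.87 = 6036.21
Landed cost (B) = invoice 52916.92 + 6036.21 + duty 10576.03 = 69529.16
Difference = |71472.30 − 69529.16| = 1943.14

Supplier B is cheaper by SGD 1943.14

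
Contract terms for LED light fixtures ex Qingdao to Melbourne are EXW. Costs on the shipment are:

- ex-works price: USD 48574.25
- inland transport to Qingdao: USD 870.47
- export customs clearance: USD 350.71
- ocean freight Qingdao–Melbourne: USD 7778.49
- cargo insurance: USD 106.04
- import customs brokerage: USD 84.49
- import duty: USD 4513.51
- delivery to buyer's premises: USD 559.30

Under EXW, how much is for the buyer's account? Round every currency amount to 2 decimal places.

Buyer's account: USD 14263.01

EXW: the seller makes goods available at their premises; the buyer bears all onward costs.
Seller's account: goods 48574.25 = 48574.25
Buyer's account: inland to port 870.47 + export clearance 350.71 + freight 7778.49 + insurance 106.04 + brokerage 84.49 + duty 4513.51 + delivery 559.30 = 14263.01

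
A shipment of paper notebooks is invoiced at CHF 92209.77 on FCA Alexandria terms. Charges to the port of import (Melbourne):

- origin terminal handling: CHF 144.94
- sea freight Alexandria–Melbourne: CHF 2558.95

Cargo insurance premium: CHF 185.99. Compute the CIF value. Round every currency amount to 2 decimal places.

CIF value: CHF 95099.65

CIF = FCA price + pre-shipment costs + freight + insurance
CIF = 92209.77 + 144.94 + 2558.95 + 185.99 = 95099.65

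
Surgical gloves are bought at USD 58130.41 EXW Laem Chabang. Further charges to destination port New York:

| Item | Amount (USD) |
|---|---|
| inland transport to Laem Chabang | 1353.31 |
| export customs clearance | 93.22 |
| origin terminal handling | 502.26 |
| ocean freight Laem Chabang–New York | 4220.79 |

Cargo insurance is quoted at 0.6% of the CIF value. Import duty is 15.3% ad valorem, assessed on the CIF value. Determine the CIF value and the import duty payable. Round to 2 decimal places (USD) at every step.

Let C be the CIF value. C = EXW price + pre-shipment costs + freight + 0.6% × C
C − 0.6% × C = 58130.41 + 1353.31 + 93.22 + 502.26 + 4220.79
0.994 × C = 64299.99
C = 64299.99 / 0.994 = 64688.12
Insurance premium = 0.6% × 64688.12 = 388.13
Import duty = 64688.12 × 15.3% = 9897.28

CIF value: USD 64688.12; import duty: USD 9897.28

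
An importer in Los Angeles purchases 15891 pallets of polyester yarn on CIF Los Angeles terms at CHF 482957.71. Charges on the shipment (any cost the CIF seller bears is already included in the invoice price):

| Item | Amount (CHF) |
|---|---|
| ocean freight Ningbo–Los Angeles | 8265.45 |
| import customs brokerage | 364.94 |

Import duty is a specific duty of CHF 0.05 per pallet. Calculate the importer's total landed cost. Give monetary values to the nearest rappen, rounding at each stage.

Total landed cost: CHF 484117.20

CIF: the seller pays costs through ocean freight and marine insurance to the destination port.
Already in the invoice (seller's account under CIF): freight — exclude.
The CIF price already equals the CIF value: 482957.71
Import duty = 15891 × 0.05 = 794.55
Buyer bears: brokerage 364.94 + duty 794.55 = 1159.49
Landed cost = invoice 482957.71 + 1159.49 = 484117.20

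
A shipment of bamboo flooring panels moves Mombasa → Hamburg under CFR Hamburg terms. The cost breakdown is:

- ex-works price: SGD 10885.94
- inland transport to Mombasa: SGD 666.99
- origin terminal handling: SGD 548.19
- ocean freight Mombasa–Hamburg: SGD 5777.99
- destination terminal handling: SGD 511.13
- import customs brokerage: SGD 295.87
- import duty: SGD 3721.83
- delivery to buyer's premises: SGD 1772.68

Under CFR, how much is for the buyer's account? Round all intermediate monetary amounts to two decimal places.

Buyer's account: SGD 6301.51

CFR: the seller pays costs through ocean freight to the destination port, but not insurance.
Seller's account: goods 10885.94 + inland to port 666.99 + origin terminal 548.19 + freight 5777.99 = 17879.11
Buyer's account: destination terminal 511.13 + brokerage 295.87 + duty 3721.83 + delivery 1772.68 = 6301.51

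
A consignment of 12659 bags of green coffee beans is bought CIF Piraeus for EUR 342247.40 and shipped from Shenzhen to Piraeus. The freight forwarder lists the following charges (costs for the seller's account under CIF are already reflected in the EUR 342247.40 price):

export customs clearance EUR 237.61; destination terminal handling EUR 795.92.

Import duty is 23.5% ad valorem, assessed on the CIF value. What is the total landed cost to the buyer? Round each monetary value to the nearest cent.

Total landed cost: EUR 423471.46

CIF: the seller pays costs through ocean freight and marine insurance to the destination port.
Already in the invoice (seller's account under CIF): export clearance — exclude.
The CIF price already equals the CIF value: 342247.40
Import duty = 342247.40 × 23.5% = 80428.14
Buyer bears: destination terminal 795.92 + duty 80428.14 = 81224.06
Landed cost = invoice 342247.40 + 81224.06 = 423471.46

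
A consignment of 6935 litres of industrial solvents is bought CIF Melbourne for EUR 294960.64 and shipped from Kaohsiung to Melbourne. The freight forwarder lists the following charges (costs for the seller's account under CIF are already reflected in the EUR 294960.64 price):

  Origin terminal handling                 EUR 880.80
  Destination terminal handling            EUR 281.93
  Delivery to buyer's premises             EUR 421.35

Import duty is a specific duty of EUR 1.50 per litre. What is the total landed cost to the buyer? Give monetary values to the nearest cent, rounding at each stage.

CIF: the seller pays costs through ocean freight and marine insurance to the destination port.
Already in the invoice (seller's account under CIF): origin terminal — exclude.
The CIF price already equals the CIF value: 294960.64
Import duty = 6935 × 1.50 = 10402.50
Buyer bears: destination terminal 281.93 + delivery 421.35 + duty 10402.50 = 11105.78
Landed cost = invoice 294960.64 + 11105.78 = 306066.42

Total landed cost: EUR 306066.42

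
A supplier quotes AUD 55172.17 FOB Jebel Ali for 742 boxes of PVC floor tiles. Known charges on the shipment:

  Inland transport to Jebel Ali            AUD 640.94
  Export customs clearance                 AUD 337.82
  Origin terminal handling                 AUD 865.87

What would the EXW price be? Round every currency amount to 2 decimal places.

EXW price: AUD 53327.54

From FOB to EXW, the seller no longer bears: inland to port, export clearance, origin terminal.
EXW price = 55172.17 − 640.94 − 337.82 − 865.87 = 53327.54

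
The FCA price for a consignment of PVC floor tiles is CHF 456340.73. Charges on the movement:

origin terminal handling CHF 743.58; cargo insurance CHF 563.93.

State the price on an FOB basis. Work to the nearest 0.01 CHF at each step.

Not relevant to the conversion: insurance — on the buyer under both terms; not part of either seller's price.
From FCA to FOB, the seller additionally bears: origin terminal.
FOB price = 456340.73 + 743.58 = 457084.31

FOB price: CHF 457084.31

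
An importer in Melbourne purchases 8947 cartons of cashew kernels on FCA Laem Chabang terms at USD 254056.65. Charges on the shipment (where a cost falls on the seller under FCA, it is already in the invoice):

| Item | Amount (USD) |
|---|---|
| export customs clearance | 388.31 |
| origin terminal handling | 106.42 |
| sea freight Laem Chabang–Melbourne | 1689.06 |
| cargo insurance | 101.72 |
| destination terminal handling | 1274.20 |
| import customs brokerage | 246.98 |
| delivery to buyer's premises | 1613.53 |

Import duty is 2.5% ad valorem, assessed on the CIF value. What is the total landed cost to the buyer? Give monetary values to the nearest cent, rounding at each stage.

Total landed cost: USD 265487.41

FCA: the seller delivers export-cleared goods to the carrier; the buyer bears costs from that point.
Already in the invoice (seller's account under FCA): export clearance — exclude.
CIF value = FCA price + origin terminal + freight + insurance = 254056.65 + 106.42 + 1689.06 + 101.72 = 255953.85
Import duty = 255953.85 × 2.5% = 6398.85
Buyer bears: origin terminal 106.42 + freight 1689.06 + insurance 101.72 + destination terminal 1274.20 + brokerage 246.98 + delivery 1613.53 + duty 6398.85 = 11430.76
Landed cost = invoice 254056.65 + 11430.76 = 265487.41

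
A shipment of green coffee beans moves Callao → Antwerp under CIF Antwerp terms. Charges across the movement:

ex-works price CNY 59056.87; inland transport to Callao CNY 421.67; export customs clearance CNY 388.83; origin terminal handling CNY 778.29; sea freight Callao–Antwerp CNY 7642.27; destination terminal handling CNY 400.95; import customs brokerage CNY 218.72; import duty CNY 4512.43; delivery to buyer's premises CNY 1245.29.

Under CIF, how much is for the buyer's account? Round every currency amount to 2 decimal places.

Buyer's account: CNY 6377.39

CIF: the seller pays costs through ocean freight and marine insurance to the destination port.
Seller's account: goods 59056.87 + inland to port 421.67 + export clearance 388.83 + origin terminal 778.29 + freight 7642.27 = 68287.93
Buyer's account: destination terminal 400.95 + brokerage 218.72 + duty 4512.43 + delivery 1245.29 = 6377.39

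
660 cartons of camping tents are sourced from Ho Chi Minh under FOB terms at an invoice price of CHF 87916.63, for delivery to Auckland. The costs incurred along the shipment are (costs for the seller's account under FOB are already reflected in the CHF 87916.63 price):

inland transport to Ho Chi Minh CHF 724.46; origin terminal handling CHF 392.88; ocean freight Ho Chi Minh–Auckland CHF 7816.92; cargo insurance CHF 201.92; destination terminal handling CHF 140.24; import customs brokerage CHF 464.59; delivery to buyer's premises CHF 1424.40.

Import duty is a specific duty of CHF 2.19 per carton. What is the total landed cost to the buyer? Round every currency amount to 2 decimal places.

Total landed cost: CHF 99410.10

FOB: the seller bears costs until goods are on board at the origin port; the buyer bears freight, insurance and all costs thereafter.
Already in the invoice (seller's account under FOB): inland to port, origin terminal — exclude.
CIF value = FOB price + freight + insurance = 87916.63 + 7816.92 + 201.92 = 95935.47
Import duty = 660 × 2.19 = 1445.40
Buyer bears: freight 7816.92 + insurance 201.92 + destination terminal 140.24 + brokerage 464.59 + delivery 1424.40 + duty 1445.40 = 11493.47
Landed cost = invoice 87916.63 + 11493.47 = 99410.10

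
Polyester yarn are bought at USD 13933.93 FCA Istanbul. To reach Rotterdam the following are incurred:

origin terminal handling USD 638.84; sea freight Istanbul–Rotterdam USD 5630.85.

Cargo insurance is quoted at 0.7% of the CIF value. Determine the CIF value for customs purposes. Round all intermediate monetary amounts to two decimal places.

CIF value: USD 20346.04

Let C be the CIF value. C = FCA price + pre-shipment costs + freight + 0.7% × C
C − 0.7% × C = 13933.93 + 638.84 + 5630.85
0.993 × C = 20203.62
C = 20203.62 / 0.993 = 20346.04
Insurance premium = 0.7% × 20346.04 = 142.42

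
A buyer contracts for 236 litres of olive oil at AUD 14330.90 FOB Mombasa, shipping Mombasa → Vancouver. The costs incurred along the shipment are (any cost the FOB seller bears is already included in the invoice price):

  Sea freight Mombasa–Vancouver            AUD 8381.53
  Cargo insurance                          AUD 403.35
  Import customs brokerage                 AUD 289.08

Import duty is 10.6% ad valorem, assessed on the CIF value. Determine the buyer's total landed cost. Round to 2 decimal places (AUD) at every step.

FOB: the seller bears costs until goods are on board at the origin port; the buyer bears freight, insurance and all costs thereafter.
CIF value = FOB price + freight + insurance = 14330.90 + 8381.53 + 403.35 = 23115.78
Import duty = 23115.78 × 10.6% = 2450.27
Buyer bears: freight 8381.53 + insurance 403.35 + brokerage 289.08 + duty 2450.27 = 11524.23
Landed cost = invoice 14330.90 + 11524.23 = 25855.13

Total landed cost: AUD 25855.13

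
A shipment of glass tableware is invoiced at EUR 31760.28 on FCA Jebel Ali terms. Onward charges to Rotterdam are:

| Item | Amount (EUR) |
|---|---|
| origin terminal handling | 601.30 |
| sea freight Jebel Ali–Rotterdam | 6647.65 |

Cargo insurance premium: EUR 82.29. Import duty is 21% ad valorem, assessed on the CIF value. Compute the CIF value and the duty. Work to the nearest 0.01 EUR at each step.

CIF = FCA price + pre-shipment costs + freight + insurance
CIF = 31760.28 + 601.30 + 6647.65 + 82.29 = 39091.52
Import duty = 39091.52 × 21% = 8209.22

CIF value: EUR 39091.52; import duty: EUR 8209.22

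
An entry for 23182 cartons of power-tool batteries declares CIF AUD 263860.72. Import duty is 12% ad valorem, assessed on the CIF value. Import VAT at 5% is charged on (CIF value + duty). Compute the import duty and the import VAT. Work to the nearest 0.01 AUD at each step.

Import duty = 263860.72 × 12% = 31663.29
VAT base = CIF + duty = 263860.72 + 31663.29 = 295524.01
Import VAT = 295524.01 × 5% = 14776.20

Import duty: AUD 31663.29; import VAT: AUD 14776.20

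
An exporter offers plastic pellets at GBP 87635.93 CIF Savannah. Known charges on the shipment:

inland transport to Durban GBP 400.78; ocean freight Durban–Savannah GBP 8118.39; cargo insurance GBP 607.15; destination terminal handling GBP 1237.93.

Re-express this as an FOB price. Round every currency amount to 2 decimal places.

Not relevant to the conversion: inland to port — on the seller under both CIF and FOB; already in the CIF price and stays in the FOB price. destination terminal — on the buyer under both terms; not part of either seller's price.
From CIF to FOB, the seller no longer bears: freight, insurance.
FOB price = 87635.93 − 8118.39 − 607.15 = 78910.39

FOB price: GBP 78910.39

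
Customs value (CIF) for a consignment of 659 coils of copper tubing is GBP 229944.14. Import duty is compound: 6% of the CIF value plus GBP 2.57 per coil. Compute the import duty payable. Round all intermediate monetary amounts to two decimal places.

Ad valorem component: 229944.14 × 6% = 13796.65
Specific component: 659 × 2.57 = 1693.63
Import duty = 13796.65 + 1693.63 = 15490.28

Import duty: GBP 15490.28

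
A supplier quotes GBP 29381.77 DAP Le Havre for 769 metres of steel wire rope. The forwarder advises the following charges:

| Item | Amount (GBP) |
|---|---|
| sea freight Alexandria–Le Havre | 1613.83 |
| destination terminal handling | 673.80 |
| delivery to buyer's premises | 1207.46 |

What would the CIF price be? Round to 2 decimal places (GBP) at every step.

CIF price: GBP 27500.51

Not relevant to the conversion: freight — on the seller under both DAP and CIF; already in the DAP price and stays in the CIF price.
From DAP to CIF, the seller no longer bears: destination terminal, delivery.
CIF price = 29381.77 − 673.80 − 1207.46 = 27500.51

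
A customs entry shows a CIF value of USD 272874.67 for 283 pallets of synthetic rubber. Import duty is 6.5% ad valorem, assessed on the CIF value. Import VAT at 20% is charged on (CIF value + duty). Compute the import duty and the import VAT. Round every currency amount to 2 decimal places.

Import duty: USD 17736.85; import VAT: USD 58122.30

Import duty = 272874.67 × 6.5% = 17736.85
VAT base = CIF + duty = 272874.67 + 17736.85 = 290611.52
Import VAT = 290611.52 × 20% = 58122.30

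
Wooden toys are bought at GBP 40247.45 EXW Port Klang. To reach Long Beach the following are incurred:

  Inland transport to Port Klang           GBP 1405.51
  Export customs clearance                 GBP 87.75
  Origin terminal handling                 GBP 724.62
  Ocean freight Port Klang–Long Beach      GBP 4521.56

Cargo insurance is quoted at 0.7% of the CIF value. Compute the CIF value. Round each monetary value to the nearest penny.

CIF value: GBP 47318.12

Let C be the CIF value. C = EXW price + pre-shipment costs + freight + 0.7% × C
C − 0.7% × C = 40247.45 + 1405.51 + 87.75 + 724.62 + 4521.56
0.993 × C = 46986.89
C = 46986.89 / 0.993 = 47318.12
Insurance premium = 0.7% × 47318.12 = 331.23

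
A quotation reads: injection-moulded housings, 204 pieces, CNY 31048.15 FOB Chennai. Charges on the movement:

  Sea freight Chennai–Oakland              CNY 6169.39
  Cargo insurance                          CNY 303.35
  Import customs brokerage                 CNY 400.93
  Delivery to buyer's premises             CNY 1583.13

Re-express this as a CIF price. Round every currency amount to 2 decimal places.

Not relevant to the conversion: delivery, brokerage — on the buyer under both terms; not part of either seller's price.
From FOB to CIF, the seller additionally bears: freight, insurance.
CIF price = 31048.15 + 6169.39 + 303.35 = 37520.89

CIF price: CNY 37520.89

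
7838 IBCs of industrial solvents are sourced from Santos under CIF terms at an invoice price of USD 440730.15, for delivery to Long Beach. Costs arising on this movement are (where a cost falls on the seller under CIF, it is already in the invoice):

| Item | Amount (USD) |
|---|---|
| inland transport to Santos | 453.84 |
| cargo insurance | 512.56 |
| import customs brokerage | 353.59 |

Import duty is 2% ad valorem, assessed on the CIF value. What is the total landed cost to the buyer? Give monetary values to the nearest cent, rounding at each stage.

Total landed cost: USD 449898.34

CIF: the seller pays costs through ocean freight and marine insurance to the destination port.
Already in the invoice (seller's account under CIF): inland to port, insurance — exclude.
The CIF price already equals the CIF value: 440730.15
Import duty = 440730.15 × 2% = 8814.60
Buyer bears: brokerage 353.59 + duty 8814.60 = 9168.19
Landed cost = invoice 440730.15 + 9168.19 = 449898.34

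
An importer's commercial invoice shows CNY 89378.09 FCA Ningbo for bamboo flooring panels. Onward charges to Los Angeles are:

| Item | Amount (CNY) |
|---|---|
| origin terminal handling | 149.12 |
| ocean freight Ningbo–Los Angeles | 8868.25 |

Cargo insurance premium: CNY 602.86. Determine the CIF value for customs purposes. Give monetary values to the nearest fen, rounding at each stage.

CIF value: CNY 98998.32

CIF = FCA price + pre-shipment costs + freight + insurance
CIF = 89378.09 + 149.12 + 8868.25 + 602.86 = 98998.32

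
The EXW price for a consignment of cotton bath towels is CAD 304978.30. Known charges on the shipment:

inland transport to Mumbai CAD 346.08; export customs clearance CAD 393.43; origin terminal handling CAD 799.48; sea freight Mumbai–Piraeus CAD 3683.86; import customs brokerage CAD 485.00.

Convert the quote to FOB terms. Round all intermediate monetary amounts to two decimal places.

FOB price: CAD 306517.29

Not relevant to the conversion: freight, brokerage — on the buyer under both terms; not part of either seller's price.
From EXW to FOB, the seller additionally bears: inland to port, export clearance, origin terminal.
FOB price = 304978.30 + 346.08 + 393.43 + 799.48 = 306517.29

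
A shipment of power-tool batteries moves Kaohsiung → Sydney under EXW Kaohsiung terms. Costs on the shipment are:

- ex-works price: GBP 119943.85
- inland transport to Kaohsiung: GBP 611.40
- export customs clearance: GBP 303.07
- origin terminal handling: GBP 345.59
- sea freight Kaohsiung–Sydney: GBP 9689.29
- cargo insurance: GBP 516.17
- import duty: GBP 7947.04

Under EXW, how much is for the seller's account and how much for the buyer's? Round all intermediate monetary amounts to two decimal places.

Seller: GBP 119943.85; buyer: GBP 19412.56

EXW: the seller makes goods available at their premises; the buyer bears all onward costs.
Seller's account: goods 119943.85 = 119943.85
Buyer's account: inland to port 611.40 + export clearance 303.07 + origin terminal 345.59 + freight 9689.29 + insurance 516.17 + duty 7947.04 = 19412.56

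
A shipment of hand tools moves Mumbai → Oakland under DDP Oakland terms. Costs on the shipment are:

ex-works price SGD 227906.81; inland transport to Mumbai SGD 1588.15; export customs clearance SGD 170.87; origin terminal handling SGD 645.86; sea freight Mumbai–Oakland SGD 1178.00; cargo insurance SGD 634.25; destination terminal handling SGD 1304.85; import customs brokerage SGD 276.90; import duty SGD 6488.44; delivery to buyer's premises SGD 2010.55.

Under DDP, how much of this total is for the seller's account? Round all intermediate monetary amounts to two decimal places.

Seller's account: SGD 242204.68

DDP: the seller bears all costs including import duty.
Seller's account: goods 227906.81 + inland to port 1588.15 + export clearance 170.87 + origin terminal 645.86 + freight 1178.00 + insurance 634.25 + destination terminal 1304.85 + brokerage 276.90 + duty 6488.44 + delivery 2010.55 = 242204.68
Buyer's account: 0.00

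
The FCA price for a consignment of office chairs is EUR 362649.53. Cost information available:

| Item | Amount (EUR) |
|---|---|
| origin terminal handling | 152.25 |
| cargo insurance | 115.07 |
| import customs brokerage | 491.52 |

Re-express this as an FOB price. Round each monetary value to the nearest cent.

FOB price: EUR 362801.78

Not relevant to the conversion: brokerage, insurance — on the buyer under both terms; not part of either seller's price.
From FCA to FOB, the seller additionally bears: origin terminal.
FOB price = 362649.53 + 152.25 = 362801.78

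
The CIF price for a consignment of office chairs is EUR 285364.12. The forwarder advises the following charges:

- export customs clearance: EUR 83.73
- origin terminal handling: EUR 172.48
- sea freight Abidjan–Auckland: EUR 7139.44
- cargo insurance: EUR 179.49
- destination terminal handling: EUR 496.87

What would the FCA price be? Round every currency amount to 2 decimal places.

FCA price: EUR 277872.71

Not relevant to the conversion: export clearance — on the seller under both CIF and FCA; already in the CIF price and stays in the FCA price. destination terminal — on the buyer under both terms; not part of either seller's price.
From CIF to FCA, the seller no longer bears: origin terminal, freight, insurance.
FCA price = 285364.12 − 172.48 − 7139.44 − 179.49 = 277872.71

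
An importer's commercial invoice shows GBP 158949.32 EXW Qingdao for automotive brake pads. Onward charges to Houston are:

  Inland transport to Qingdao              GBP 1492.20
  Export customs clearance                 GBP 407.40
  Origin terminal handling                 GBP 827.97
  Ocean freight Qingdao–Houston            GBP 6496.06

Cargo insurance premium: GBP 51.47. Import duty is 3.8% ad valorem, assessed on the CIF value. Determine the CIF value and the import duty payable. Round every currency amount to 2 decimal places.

CIF = EXW price + pre-shipment costs + freight + insurance
CIF = 158949.32 + 1492.20 + 407.40 + 827.97 + 6496.06 + 51.47 = 168224.42
Import duty = 168224.42 × 3.8% = 6392.53

CIF value: GBP 168224.42; import duty: GBP 6392.53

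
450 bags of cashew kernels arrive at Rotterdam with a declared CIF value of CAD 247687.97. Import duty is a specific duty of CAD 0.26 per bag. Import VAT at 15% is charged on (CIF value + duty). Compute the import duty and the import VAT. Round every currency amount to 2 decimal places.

Import duty: CAD 117.00; import VAT: CAD 37170.75

Import duty = 450 × 0.26 = 117.00
VAT base = CIF + duty = 247687.97 + 117.00 = 247804.97
Import VAT = 247804.97 × 15% = 37170.75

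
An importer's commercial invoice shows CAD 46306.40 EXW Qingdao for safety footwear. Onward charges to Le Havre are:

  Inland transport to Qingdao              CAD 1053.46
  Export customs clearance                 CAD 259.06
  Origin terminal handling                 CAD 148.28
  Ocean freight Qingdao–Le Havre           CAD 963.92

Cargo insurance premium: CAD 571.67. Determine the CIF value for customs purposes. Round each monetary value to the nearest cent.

CIF value: CAD 49302.79

CIF = EXW price + pre-shipment costs + freight + insurance
CIF = 46306.40 + 1053.46 + 259.06 + 148.28 + 963.92 + 571.67 = 49302.79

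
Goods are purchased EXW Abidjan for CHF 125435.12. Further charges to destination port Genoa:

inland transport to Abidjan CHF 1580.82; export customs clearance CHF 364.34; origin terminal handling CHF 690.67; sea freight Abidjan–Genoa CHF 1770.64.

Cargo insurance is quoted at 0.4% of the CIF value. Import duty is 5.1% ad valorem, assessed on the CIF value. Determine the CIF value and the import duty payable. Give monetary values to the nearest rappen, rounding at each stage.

Let C be the CIF value. C = EXW price + pre-shipment costs + freight + 0.4% × C
C − 0.4% × C = 125435.12 + 1580.82 + 364.34 + 690.67 + 1770.64
0.996 × C = 129841.59
C = 129841.59 / 0.996 = 130363.04
Insurance premium = 0.4% × 130363.04 = 521.45
Import duty = 130363.04 × 5.1% = 6648.52

CIF value: CHF 130363.04; import duty: CHF 6648.52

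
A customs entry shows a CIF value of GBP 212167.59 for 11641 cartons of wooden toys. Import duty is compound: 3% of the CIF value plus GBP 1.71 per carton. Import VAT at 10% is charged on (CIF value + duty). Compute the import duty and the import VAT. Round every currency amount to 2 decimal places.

Import duty: GBP 26271.14; import VAT: GBP 23843.87

Ad valorem component: 212167.59 × 3% = 6365.03
Specific component: 11641 × 1.71 = 19906.11
Import duty = 6365.03 + 19906.11 = 26271.14
VAT base = CIF + duty = 212167.59 + 26271.14 = 238438.73
Import VAT = 238438.73 × 10% = 23843.87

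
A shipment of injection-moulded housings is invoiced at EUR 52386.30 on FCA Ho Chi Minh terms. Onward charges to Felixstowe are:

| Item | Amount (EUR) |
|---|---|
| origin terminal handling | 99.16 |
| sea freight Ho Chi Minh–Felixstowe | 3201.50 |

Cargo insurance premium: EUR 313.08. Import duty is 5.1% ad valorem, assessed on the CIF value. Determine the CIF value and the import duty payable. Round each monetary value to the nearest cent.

CIF value: EUR 56000.04; import duty: EUR 2856.00

CIF = FCA price + pre-shipment costs + freight + insurance
CIF = 52386.30 + 99.16 + 3201.50 + 313.08 = 56000.04
Import duty = 56000.04 × 5.1% = 2856.00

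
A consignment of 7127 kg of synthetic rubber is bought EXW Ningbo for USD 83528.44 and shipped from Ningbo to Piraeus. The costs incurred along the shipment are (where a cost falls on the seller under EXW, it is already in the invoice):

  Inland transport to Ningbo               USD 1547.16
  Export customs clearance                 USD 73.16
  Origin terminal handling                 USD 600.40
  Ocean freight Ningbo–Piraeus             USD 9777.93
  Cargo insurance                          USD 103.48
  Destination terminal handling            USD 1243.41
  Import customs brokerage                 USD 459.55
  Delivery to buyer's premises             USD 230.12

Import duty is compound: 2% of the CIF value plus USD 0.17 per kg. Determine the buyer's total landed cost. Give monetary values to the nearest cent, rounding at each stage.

EXW: the seller makes goods available at their premises; the buyer bears all onward costs.
CIF value = EXW price + inland to port + export clearance + origin terminal + freight + insurance = 83528.44 + 1547.16 + 73.16 + 600.40 + 9777.93 + 103.48 = 95630.57
Ad valorem component: 95630.57 × 2% = 1912.61
Specific component: 7127 × 0.17 = 1211.59
Import duty = 1912.61 + 1211.59 = 3124.20
Buyer bears: inland to port 1547.16 + export clearance 73.16 + origin terminal 600.40 + freight 9777.93 + insurance 103.48 + destination terminal 1243.41 + brokerage 459.55 + delivery 230.12 + duty 3124.20 = 17159.41
Landed cost = invoice 83528.44 + 17159.41 = 100687.85

Total landed cost: USD 100687.85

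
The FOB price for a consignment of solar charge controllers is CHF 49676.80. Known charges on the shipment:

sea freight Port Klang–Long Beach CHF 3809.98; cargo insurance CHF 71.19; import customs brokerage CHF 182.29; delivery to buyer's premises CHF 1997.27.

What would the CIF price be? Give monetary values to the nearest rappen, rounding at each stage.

Not relevant to the conversion: delivery, brokerage — on the buyer under both terms; not part of either seller's price.
From FOB to CIF, the seller additionally bears: freight, insurance.
CIF price = 49676.80 + 3809.98 + 71.19 = 53557.97

CIF price: CHF 53557.97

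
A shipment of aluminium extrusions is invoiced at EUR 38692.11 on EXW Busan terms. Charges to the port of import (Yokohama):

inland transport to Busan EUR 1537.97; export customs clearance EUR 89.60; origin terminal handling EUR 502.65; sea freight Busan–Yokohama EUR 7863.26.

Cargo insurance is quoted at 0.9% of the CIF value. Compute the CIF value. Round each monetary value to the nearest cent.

Let C be the CIF value. C = EXW price + pre-shipment costs + freight + 0.9% × C
C − 0.9% × C = 38692.11 + 1537.97 + 89.60 + 502.65 + 7863.26
0.991 × C = 48685.59
C = 48685.59 / 0.991 = 49127.74
Insurance premium = 0.9% × 49127.74 = 442.15

CIF value: EUR 49127.74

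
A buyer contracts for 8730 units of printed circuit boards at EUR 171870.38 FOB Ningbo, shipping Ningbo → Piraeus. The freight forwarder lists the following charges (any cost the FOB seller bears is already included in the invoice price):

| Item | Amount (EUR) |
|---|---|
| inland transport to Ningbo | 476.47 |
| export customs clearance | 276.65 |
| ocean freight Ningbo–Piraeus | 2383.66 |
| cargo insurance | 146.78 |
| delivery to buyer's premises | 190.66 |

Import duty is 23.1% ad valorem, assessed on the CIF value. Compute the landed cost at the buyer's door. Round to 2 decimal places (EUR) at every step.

Total landed cost: EUR 214878.07

FOB: the seller bears costs until goods are on board at the origin port; the buyer bears freight, insurance and all costs thereafter.
Already in the invoice (seller's account under FOB): inland to port, export clearance — exclude.
CIF value = FOB price + freight + insurance = 171870.38 + 2383.66 + 146.78 = 174400.82
Import duty = 174400.82 × 23.1% = 40286.59
Buyer bears: freight 2383.66 + insurance 146.78 + delivery 190.66 + duty 40286.59 = 43007.69
Landed cost = invoice 171870.38 + 43007.69 = 214878.07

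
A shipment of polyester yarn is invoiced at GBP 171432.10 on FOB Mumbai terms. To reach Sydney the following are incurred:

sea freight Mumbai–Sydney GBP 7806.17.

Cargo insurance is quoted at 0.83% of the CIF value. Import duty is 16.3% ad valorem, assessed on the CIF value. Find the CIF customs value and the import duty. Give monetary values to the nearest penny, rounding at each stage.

CIF value: GBP 180738.40; import duty: GBP 29460.36

Let C be the CIF value. C = FOB price + freight + 0.83% × C
C − 0.83% × C = 171432.10 + 7806.17
0.9917 × C = 179238.27
C = 179238.27 / 0.9917 = 180738.40
Insurance premium = 0.83% × 180738.40 = 1500.13
Import duty = 180738.40 × 16.3% = 29460.36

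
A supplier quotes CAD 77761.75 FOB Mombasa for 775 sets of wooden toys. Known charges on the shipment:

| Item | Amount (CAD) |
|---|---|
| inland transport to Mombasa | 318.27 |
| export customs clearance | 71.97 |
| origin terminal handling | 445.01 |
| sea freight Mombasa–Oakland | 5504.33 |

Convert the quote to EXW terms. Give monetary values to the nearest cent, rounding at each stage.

Not relevant to the conversion: freight — on the buyer under both terms; not part of either seller's price.
From FOB to EXW, the seller no longer bears: inland to port, export clearance, origin terminal.
EXW price = 77761.75 − 318.27 − 71.97 − 445.01 = 76926.50

EXW price: CAD 76926.50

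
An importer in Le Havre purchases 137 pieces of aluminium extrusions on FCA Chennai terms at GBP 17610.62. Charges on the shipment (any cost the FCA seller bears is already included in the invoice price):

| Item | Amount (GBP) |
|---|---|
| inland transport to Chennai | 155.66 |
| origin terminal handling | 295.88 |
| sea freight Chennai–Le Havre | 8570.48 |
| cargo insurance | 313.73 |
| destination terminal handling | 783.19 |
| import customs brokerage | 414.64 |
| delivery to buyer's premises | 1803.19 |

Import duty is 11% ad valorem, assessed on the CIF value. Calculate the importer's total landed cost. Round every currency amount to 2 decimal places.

Total landed cost: GBP 32738.71

FCA: the seller delivers export-cleared goods to the carrier; the buyer bears costs from that point.
Already in the invoice (seller's account under FCA): inland to port — exclude.
CIF value = FCA price + origin terminal + freight + insurance = 17610.62 + 295.88 + 8570.48 + 313.73 = 26790.71
Import duty = 26790.71 × 11% = 2946.98
Buyer bears: origin terminal 295.88 + freight 8570.48 + insurance 313.73 + destination terminal 783.19 + brokerage 414.64 + delivery 1803.19 + duty 2946.98 = 15128.09
Landed cost = invoice 17610.62 + 15128.09 = 32738.71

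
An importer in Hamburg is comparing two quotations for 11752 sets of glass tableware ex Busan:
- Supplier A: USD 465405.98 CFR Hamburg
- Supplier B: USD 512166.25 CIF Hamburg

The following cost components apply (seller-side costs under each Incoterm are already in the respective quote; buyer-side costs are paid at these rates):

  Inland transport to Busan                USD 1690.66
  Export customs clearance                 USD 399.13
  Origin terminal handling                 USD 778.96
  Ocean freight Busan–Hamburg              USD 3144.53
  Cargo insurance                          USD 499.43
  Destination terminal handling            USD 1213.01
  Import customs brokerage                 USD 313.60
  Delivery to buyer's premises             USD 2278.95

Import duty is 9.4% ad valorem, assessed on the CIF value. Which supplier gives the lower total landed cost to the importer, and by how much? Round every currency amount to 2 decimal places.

Supplier A is cheaper by USD 50609.36

Supplier A (CFR):
CIF value = CFR price + insurance = 465405.98 + 499.43 = 465905.41
Import duty = 465905.41 × 9.4% = 43795.11
Buyer bears (A): 499.43 + 1213.01 + 313.60 + 2278.95 = 4304.99
Landed cost (A) = invoice 465405.98 + 4304.99 + duty 43795.11 = 513506.08
Supplier B (CIF):
The CIF price already equals the CIF value: 512166.25
Import duty = 512166.25 × 9.4% = 48143.63
Buyer bears (B): 1213.01 + 313.60 + 2278.95 = 3805.56
Landed cost (B) = invoice 512166.25 + 3805.56 + duty 48143.63 = 564115.44
Difference = |513506.08 − 564115.44| = 50609.36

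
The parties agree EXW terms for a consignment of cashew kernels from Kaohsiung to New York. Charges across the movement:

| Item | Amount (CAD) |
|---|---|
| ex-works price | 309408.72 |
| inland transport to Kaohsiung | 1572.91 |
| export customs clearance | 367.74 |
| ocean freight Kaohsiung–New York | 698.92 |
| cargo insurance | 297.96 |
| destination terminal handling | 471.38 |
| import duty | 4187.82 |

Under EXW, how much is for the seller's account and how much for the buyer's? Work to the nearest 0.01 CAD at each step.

EXW: the seller makes goods available at their premises; the buyer bears all onward costs.
Seller's account: goods 309408.72 = 309408.72
Buyer's account: inland to port 1572.91 + export clearance 367.74 + freight 698.92 + insurance 297.96 + destination terminal 471.38 + duty 4187.82 = 7596.73

Seller: CAD 309408.72; buyer: CAD 7596.73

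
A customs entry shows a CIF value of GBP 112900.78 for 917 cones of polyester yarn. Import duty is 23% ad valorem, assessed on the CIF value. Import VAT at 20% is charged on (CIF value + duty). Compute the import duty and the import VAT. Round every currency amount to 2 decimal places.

Import duty: GBP 25967.18; import VAT: GBP 27773.59

Import duty = 112900.78 × 23% = 25967.18
VAT base = CIF + duty = 112900.78 + 25967.18 = 138867.96
Import VAT = 138867.96 × 20% = 27773.59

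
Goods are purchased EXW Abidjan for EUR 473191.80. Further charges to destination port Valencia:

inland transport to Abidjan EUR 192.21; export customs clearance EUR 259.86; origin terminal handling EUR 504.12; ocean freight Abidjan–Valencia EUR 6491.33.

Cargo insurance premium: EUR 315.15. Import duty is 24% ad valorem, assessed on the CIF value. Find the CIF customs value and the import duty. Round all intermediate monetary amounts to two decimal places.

CIF value: EUR 480954.47; import duty: EUR 115429.07

CIF = EXW price + pre-shipment costs + freight + insurance
CIF = 473191.80 + 192.21 + 259.86 + 504.12 + 6491.33 + 315.15 = 480954.47
Import duty = 480954.47 × 24% = 115429.07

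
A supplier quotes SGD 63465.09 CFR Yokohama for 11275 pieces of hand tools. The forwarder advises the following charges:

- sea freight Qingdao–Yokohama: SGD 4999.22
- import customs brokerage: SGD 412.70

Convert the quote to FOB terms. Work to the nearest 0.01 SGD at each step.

Not relevant to the conversion: brokerage — on the buyer under both terms; not part of either seller's price.
From CFR to FOB, the seller no longer bears: freight.
FOB price = 63465.09 − 4999.22 = 58465.87

FOB price: SGD 58465.87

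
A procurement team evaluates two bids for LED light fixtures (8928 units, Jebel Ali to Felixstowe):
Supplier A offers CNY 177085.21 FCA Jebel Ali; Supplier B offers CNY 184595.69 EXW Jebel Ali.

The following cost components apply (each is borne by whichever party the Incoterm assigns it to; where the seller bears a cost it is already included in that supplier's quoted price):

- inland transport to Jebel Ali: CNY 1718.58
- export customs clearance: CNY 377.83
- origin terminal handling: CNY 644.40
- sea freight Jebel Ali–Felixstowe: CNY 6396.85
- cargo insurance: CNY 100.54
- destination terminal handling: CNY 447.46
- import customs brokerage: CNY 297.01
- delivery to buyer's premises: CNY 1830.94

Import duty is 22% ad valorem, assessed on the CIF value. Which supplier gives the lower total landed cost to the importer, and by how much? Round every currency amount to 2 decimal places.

Supplier A (FCA):
CIF value = FCA price + origin terminal + freight + insurance = 177085.21 + 644.40 + 6396.85 + 100.54 = 184227.00
Import duty = 184227.00 × 22% = 40529.94
Buyer bears (A): 644.40 + 6396.85 + 100.54 + 447.46 + 297.01 + 1830.94 = 9717.20
Landed cost (A) = invoice 177085.21 + 9717.20 + duty 40529.94 = 227332.35
Supplier B (EXW):
CIF value = EXW price + inland to port + export clearance + origin terminal + freight + insurance = 184595.69 + 1718.58 + 377.83 + 644.40 + 6396.85 + 100.54 = 193833.89
Import duty = 193833.89 × 22% = 42643.46
Buyer bears (B): 1718.58 + 377.83 + 644.40 + 6396.85 + 100.54 + 447.46 + 297.01 + 1830.94 = 11813.61
Landed cost (B) = invoice 184595.69 + 11813.61 + duty 42643.46 = 239052.76
Difference = |227332.35 − 239052.76| = 11720.41

Supplier A is cheaper by CNY 11720.41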